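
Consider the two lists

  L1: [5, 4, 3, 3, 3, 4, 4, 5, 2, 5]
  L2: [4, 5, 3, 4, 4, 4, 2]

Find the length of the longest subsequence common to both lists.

One common subsequence of length 5: 5 [1,2] → 4 [2,4] → 4 [6,5] → 4 [7,6] → 2 [9,7]. The LCS DP gives dp[10][7] = 5, so this is optimal.

5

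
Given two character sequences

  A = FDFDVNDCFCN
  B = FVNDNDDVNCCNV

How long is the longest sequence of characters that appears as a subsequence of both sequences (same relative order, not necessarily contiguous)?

8

One common subsequence of length 8: F [1,1]; then D [2,6]; then D [4,7]; then V [5,8]; then N [6,9]; then C [8,10]; then C [10,11]; then N [11,12]. The LCS DP gives dp[11][13] = 8, so this is optimal.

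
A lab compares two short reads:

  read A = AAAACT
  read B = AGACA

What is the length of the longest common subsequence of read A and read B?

Match A at read A[1]=read B[1], then A at read A[2]=read B[3], then A at read A[4]=read B[5] — 3 bases in the same relative order in both. The LCS DP gives dp[6][5] = 3, so this is optimal.

3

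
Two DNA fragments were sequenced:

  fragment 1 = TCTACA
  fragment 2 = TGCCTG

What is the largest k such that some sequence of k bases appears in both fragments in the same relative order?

3

Let dp[i][j] be the LCS length of the first i bases of fragment 1 and the first j bases of fragment 2. dp[i][j] = dp[i-1][j-1]+1 when the i-th and j-th bases match, else max(dp[i-1][j], dp[i][j-1]).
    ·  T  G  C  C  T  G
 ·  0  0  0  0  0  0  0
 T  0  1  1  1  1  1  1
 C  0  1  1  2  2  2  2
 T  0  1  1  2  2  3  3
 A  0  1  1  2  2  3  3
 C  0  1  1  2  3  3  3
 A  0  1  1  2  3  3  3
dp[6][6] = 3. One LCS (by backtracking along matches): TCT.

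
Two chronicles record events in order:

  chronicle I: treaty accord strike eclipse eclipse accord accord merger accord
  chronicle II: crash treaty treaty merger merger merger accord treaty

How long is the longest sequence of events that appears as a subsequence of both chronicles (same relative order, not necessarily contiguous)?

Match treaty [1,3], merger [8,6], accord [9,7] — 3 events in the same relative order in both, and the DP table's final entry dp[9][8] is also 3, so no common subsequence is longer.

3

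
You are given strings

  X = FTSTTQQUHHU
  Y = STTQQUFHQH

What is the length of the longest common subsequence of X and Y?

8

Let dp[i][j] be the LCS length of the first i characters of X and the first j characters of Y. dp[i][j] = dp[i-1][j-1]+1 when the i-th and j-th characters match, else max(dp[i-1][j], dp[i][j-1]).
    ·  S  T  T  Q  Q  U  F  H  Q  H
 ·  0  0  0  0  0  0  0  0  0  0  0
 F  0  0  0  0  0  0  0  1  1  1  1
 T  0  0  1  1  1  1  1  1  1  1  1
 S  0  1  1  1  1  1  1  1  1  1  1
 T  0  1  2  2  2  2  2  2  2  2  2
 T  0  1  2  3  3  3  3  3  3  3  3
 Q  0  1  2  3  4  4  4  4  4  4  4
 Q  0  1  2  3  4  5  5  5  5  5  5
 U  0  1  2  3  4  5  6  6  6  6  6
 H  0  1  2  3  4  5  6  6  7  7  7
 H  0  1  2  3  4  5  6  6  7  7  8
 U  0  1  2  3  4  5  6  6  7  7  8
dp[11][10] = 8. One LCS (by backtracking along matches): STTQQUHH.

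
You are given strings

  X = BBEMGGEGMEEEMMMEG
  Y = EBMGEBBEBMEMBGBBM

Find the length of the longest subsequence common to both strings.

8

Pick B [2,2]; then M [4,3]; then G [5,4]; then E [7,8]; then M [9,10]; then E [12,11]; then M [13,12]; then M [15,17]; all 8 characters appear in both, in order. Since dp[17][17] = 8, nothing longer is possible.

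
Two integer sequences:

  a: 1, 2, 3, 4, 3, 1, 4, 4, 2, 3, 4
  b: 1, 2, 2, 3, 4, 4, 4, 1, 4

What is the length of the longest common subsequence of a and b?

Match 1 [1,1], then 2 [2,3], then 3 [3,4], then 4 [4,5], then 4 [7,6], then 4 [8,7], then 4 [11,9] — 7 values in the same relative order in both. dp[11][9] = 7 confirms this is the maximum.

7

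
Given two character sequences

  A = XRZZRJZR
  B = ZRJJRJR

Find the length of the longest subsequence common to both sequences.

Taking R at A[2]=B[2] → R at A[5]=B[5] → J at A[6]=B[6] → R at A[8]=B[7] gives a common subsequence of length 4. dp[8][7] = 4 confirms this is the maximum.

4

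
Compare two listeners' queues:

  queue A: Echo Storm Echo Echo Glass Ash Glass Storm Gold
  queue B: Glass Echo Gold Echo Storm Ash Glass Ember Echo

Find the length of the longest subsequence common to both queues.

Match Echo at queue A[1]=queue B[4]; then Storm at queue A[2]=queue B[5]; then Ash at queue A[6]=queue B[6]; then Glass at queue A[7]=queue B[7] — 4 songs in the same relative order in both. The LCS DP gives dp[9][9] = 4, so this is optimal.

4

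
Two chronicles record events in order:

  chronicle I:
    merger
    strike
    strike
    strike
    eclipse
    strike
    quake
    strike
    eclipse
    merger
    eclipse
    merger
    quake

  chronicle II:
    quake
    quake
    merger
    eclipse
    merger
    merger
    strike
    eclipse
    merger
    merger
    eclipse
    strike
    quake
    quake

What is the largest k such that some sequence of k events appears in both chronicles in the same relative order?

7

Match merger [1,3] → eclipse [5,4] → strike [8,7] → eclipse [9,8] → merger [10,10] → eclipse [11,11] → quake [13,14] — 7 events in the same relative order in both. Since dp[13][14] = 7, nothing longer is possible.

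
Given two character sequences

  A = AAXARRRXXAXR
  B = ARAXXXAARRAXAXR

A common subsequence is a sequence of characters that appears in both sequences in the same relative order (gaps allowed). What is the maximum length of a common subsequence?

10

Taking A at A[1]=B[1], A at A[2]=B[3], X at A[3]=B[6], A at A[4]=B[8], R at A[5]=B[9], R at A[6]=B[10], X at A[9]=B[12], A at A[10]=B[13], X at A[11]=B[14], R at A[12]=B[15] gives a common subsequence of length 10, and the DP table's final entry dp[12][15] is also 10, so no common subsequence is longer.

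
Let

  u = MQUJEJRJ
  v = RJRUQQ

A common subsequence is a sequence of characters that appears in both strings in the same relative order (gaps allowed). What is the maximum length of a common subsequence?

Match J at u[6]=v[2], R at u[7]=v[3] — 2 characters in the same relative order in both. Since dp[8][6] = 2, nothing longer is possible.

2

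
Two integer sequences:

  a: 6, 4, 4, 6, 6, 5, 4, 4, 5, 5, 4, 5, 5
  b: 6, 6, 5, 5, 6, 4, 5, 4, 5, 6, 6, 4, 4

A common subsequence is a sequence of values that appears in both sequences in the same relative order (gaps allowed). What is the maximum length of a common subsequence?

Pick 6 [1,5], then 4 [2,6], then 4 [3,8], then 6 [4,10], then 6 [5,11], then 4 [8,12], then 4 [11,13]; all 7 values appear in both, in order. Since dp[13][13] = 7, nothing longer is possible.

7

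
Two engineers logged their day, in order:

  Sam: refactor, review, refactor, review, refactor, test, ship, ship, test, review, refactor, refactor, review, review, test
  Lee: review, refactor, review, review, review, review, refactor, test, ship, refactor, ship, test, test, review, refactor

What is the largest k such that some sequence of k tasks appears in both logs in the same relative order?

Taking refactor at Sam[1]=Lee[2]; then review at Sam[2]=Lee[5]; then review at Sam[4]=Lee[6]; then refactor at Sam[5]=Lee[7]; then test at Sam[6]=Lee[8]; then ship at Sam[7]=Lee[9]; then ship at Sam[8]=Lee[11]; then test at Sam[9]=Lee[13]; then review at Sam[10]=Lee[14]; then refactor at Sam[12]=Lee[15] gives a common subsequence of length 10. dp[15][15] = 10 confirms this is the maximum.

10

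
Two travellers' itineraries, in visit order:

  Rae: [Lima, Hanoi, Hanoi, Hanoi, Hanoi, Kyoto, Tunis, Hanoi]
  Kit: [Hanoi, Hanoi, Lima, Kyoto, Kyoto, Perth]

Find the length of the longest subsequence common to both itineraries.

One common subsequence of length 3: Hanoi [2,1], Hanoi [3,2], Kyoto [6,5]. Since dp[8][6] = 3, nothing longer is possible.

3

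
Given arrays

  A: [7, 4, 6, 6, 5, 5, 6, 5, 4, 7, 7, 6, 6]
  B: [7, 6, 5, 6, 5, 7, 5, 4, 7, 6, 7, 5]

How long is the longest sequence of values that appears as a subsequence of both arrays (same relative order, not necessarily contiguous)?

8

Pick 7 [1,1] → 6 [3,2] → 6 [4,4] → 5 [5,5] → 5 [8,7] → 4 [9,8] → 7 [10,9] → 7 [11,11]; all 8 values appear in both, in order. The LCS DP gives dp[13][12] = 8, so this is optimal.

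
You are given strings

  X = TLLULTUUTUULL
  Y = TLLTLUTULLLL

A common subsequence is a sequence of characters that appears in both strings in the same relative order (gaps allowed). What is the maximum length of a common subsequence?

Match T [1,1], then L [2,2], then L [3,3], then L [5,5], then U [8,6], then T [9,7], then U [10,8], then L [12,11], then L [13,12] — 9 characters in the same relative order in both. Since dp[13][12] = 9, nothing longer is possible.

9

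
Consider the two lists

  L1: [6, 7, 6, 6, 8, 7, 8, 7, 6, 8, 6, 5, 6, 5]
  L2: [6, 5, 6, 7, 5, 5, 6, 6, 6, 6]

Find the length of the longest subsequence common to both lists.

6

Let dp[i][j] be the LCS length of the first i values of L1 and the first j values of L2. dp[i][j] = dp[i-1][j-1]+1 when the i-th and j-th values match, else max(dp[i-1][j], dp[i][j-1]).
    ·  6  5  6  7  5  5  6  6  6  6
 ·  0  0  0  0  0  0  0  0  0  0  0
 6  0  1  1  1  1  1  1  1  1  1  1
 7  0  1  1  1  2  2  2  2  2  2  2
 6  0  1  1  2  2  2  2  3  3  3  3
 6  0  1  1  2  2  2  2  3  4  4  4
 8  0  1  1  2  2  2  2  3  4  4  4
 7  0  1  1  2  3  3  3  3  4  4  4
 8  0  1  1  2  3  3  3  3  4  4  4
 7  0  1  1  2  3  3  3  3  4  4  4
 6  0  1  1  2  3  3  3  4  4  5  5
 8  0  1  1  2  3  3  3  4  4  5  5
 6  0  1  1  2  3  3  3  4  5  5  6
 5  0  1  2  2  3  4  4  4  5  5  6
 6  0  1  2  3  3  4  4  5  5  6  6
 5  0  1  2  3  3  4  5  5  5  6  6
dp[14][10] = 6. One LCS (by backtracking along matches): 6, 7, 6, 6, 6, 6.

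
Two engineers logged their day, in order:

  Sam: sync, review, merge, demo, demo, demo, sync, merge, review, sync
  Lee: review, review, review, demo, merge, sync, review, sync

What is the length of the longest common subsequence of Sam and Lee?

One common subsequence of length 5: review at Sam[2]=Lee[3], merge at Sam[3]=Lee[5], sync at Sam[7]=Lee[6], review at Sam[9]=Lee[7], sync at Sam[10]=Lee[8]. dp[10][8] = 5 confirms this is the maximum.

5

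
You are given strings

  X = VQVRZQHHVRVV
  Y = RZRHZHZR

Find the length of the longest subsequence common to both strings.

5

Taking R (X #4, Y #1), then Z (X #5, Y #2), then H (X #7, Y #4), then H (X #8, Y #6), then R (X #10, Y #8) gives a common subsequence of length 5. dp[12][8] = 5 confirms this is the maximum.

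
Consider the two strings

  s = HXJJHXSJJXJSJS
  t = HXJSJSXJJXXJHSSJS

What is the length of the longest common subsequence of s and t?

Pick H (s #1, t #1), X (s #2, t #2), J (s #3, t #3), J (s #4, t #5), X (s #6, t #7), J (s #8, t #8), J (s #9, t #9), X (s #10, t #11), J (s #11, t #12), S (s #12, t #15), J (s #13, t #16), S (s #14, t #17); all 12 characters appear in both, in order, and the DP table's final entry dp[14][17] is also 12, so no common subsequence is longer.

12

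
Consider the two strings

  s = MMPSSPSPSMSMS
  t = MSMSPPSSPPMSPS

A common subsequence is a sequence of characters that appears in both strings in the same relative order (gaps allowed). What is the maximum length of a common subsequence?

Pick M (s #1, t #1), M (s #2, t #3), P (s #3, t #6), S (s #4, t #7), S (s #5, t #8), P (s #6, t #9), P (s #8, t #10), M (s #10, t #11), S (s #11, t #12), S (s #13, t #14); all 10 characters appear in both, in order. dp[13][14] = 10 confirms this is the maximum.

10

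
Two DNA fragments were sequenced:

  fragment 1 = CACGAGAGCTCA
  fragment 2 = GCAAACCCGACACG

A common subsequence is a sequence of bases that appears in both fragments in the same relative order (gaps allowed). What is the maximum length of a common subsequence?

Pick C at fragment 1[1]=fragment 2[2] → A at fragment 1[2]=fragment 2[5] → C at fragment 1[3]=fragment 2[8] → G at fragment 1[4]=fragment 2[9] → A at fragment 1[5]=fragment 2[10] → A at fragment 1[7]=fragment 2[12] → G at fragment 1[8]=fragment 2[14]; all 7 bases appear in both, in order. The LCS DP gives dp[12][14] = 7, so this is optimal.

7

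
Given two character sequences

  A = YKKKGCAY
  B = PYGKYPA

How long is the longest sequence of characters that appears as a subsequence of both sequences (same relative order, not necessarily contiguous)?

One common subsequence of length 3: Y (A #1, B #2); then K (A #2, B #4); then A (A #7, B #7), and the DP table's final entry dp[8][7] is also 3, so no common subsequence is longer.

3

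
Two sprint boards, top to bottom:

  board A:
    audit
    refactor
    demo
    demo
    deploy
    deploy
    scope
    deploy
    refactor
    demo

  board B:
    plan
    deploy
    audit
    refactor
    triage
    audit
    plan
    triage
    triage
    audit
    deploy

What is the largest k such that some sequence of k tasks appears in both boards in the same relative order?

One common subsequence of length 3: audit (board A #1, board B #3) → refactor (board A #2, board B #4) → deploy (board A #8, board B #11). dp[10][11] = 3 confirms this is the maximum.

3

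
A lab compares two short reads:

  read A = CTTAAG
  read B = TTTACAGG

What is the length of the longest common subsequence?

Let dp[i][j] be the LCS length of the first i bases of read A and the first j bases of read B. dp[i][j] = dp[i-1][j-1]+1 when the i-th and j-th bases match, else max(dp[i-1][j], dp[i][j-1]).
    ·  T  T  T  A  C  A  G  G
 ·  0  0  0  0  0  0  0  0  0
 C  0  0  0  0  0  1  1  1  1
 T  0  1  1  1  1  1  1  1  1
 T  0  1  2  2  2  2  2  2  2
 A  0  1  2  2  3  3  3  3  3
 A  0  1  2  2  3  3  4  4  4
 G  0  1  2  2  3  3  4  5  5
dp[6][8] = 5. One LCS (by backtracking along matches): TTAAG.

5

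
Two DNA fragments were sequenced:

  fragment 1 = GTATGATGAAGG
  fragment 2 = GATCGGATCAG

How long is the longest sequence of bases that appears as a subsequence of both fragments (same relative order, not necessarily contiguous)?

Let dp[i][j] be the LCS length of the first i bases of fragment 1 and the first j bases of fragment 2. dp[i][j] = dp[i-1][j-1]+1 when the i-th and j-th bases match, else max(dp[i-1][j], dp[i][j-1]).
    ·  G  A  T  C  G  G  A  T  C  A  G
 ·  0  0  0  0  0  0  0  0  0  0  0  0
 G  0  1  1  1  1  1  1  1  1  1  1  1
 T  0  1  1  2  2  2  2  2  2  2  2  2
 A  0  1  2  2  2  2  2  3  3  3  3  3
 T  0  1  2  3  3  3  3  3  4  4  4  4
 G  0  1  2  3  3  4  4  4  4  4  4  5
 A  0  1  2  3  3  4  4  5  5  5  5  5
 T  0  1  2  3  3  4  4  5  6  6  6  6
 G  0  1  2  3  3  4  5  5  6  6  6  7
 A  0  1  2  3  3  4  5  6  6  6  7  7
 A  0  1  2  3  3  4  5  6  6  6  7  7
 G  0  1  2  3  3  4  5  6  6  6  7  8
 G  0  1  2  3  3  4  5  6  6  6  7  8
dp[12][11] = 8. One LCS (by backtracking along matches): GATGATAG.

8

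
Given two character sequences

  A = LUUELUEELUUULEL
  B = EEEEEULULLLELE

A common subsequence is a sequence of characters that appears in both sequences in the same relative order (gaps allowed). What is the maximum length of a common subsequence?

8

Match E (A #4, B #3), E (A #7, B #4), E (A #8, B #5), L (A #9, B #7), U (A #10, B #8), L (A #13, B #11), E (A #14, B #12), L (A #15, B #13) — 8 characters in the same relative order in both. Since dp[15][14] = 8, nothing longer is possible.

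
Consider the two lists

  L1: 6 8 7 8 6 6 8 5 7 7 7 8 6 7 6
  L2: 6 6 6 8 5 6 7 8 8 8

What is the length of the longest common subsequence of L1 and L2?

Let dp[i][j] be the LCS length of the first i values of L1 and the first j values of L2. dp[i][j] = dp[i-1][j-1]+1 when the i-th and j-th values match, else max(dp[i-1][j], dp[i][j-1]).
    ·  6  6  6  8  5  6  7  8  8  8
 ·  0  0  0  0  0  0  0  0  0  0  0
 6  0  1  1  1  1  1  1  1  1  1  1
 8  0  1  1  1  2  2  2  2  2  2  2
 7  0  1  1  1  2  2  2  3  3  3  3
 8  0  1  1  1  2  2  2  3  4  4  4
 6  0  1  2  2  2  2  3  3  4  4  4
 6  0  1  2  3  3  3  3  3  4  4  4
 8  0  1  2  3  4  4  4  4  4  5  5
 5  0  1  2  3  4  5  5  5  5  5  5
 7  0  1  2  3  4  5  5  6  6  6  6
 7  0  1  2  3  4  5  5  6  6  6  6
 7  0  1  2  3  4  5  5  6  6  6  6
 8  0  1  2  3  4  5  5  6  7  7  7
 6  0  1  2  3  4  5  6  6  7  7  7
 7  0  1  2  3  4  5  6  7  7  7  7
 6  0  1  2  3  4  5  6  7  7  7  7
dp[15][10] = 7. One LCS (by backtracking along matches): 6, 6, 6, 8, 5, 7, 8.

7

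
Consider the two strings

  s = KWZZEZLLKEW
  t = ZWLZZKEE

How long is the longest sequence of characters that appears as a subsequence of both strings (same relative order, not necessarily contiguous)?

5

Taking W (s #2, t #2); then Z (s #3, t #4); then Z (s #4, t #5); then E (s #5, t #7); then E (s #10, t #8) gives a common subsequence of length 5. dp[11][8] = 5 confirms this is the maximum.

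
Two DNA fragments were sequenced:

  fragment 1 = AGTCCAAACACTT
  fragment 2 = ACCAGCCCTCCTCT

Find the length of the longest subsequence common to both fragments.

Taking A [1,4], G [2,5], C [4,7], C [5,8], C [9,10], C [11,11], T [12,12], T [13,14] gives a common subsequence of length 8, and the DP table's final entry dp[13][14] is also 8, so no common subsequence is longer.

8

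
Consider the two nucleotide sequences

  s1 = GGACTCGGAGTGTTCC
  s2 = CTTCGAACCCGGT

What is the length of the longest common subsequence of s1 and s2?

Pick C [4,1], then T [5,3], then C [6,4], then G [7,5], then A [9,7], then G [10,11], then G [12,12], then T [14,13]; all 8 bases appear in both, in order, and the DP table's final entry dp[16][13] is also 8, so no common subsequence is longer.

8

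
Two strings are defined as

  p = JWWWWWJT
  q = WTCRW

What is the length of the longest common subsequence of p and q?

2

Let dp[i][j] be the LCS length of the first i characters of p and the first j characters of q. dp[i][j] = dp[i-1][j-1]+1 when the i-th and j-th characters match, else max(dp[i-1][j], dp[i][j-1]).
    ·  W  T  C  R  W
 ·  0  0  0  0  0  0
 J  0  0  0  0  0  0
 W  0  1  1  1  1  1
 W  0  1  1  1  1  2
 W  0  1  1  1  1  2
 W  0  1  1  1  1  2
 W  0  1  1  1  1  2
 J  0  1  1  1  1  2
 T  0  1  2  2  2  2
dp[8][5] = 2. One LCS (by backtracking along matches): WW.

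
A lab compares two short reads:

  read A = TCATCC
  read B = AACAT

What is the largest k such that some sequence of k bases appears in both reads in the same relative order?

3

Let dp[i][j] be the LCS length of the first i bases of read A and the first j bases of read B. dp[i][j] = dp[i-1][j-1]+1 when the i-th and j-th bases match, else max(dp[i-1][j], dp[i][j-1]).
    ·  A  A  C  A  T
 ·  0  0  0  0  0  0
 T  0  0  0  0  0  1
 C  0  0  0  1  1  1
 A  0  1  1  1  2  2
 T  0  1  1  1  2  3
 C  0  1  1  2  2  3
 C  0  1  1  2  2  3
dp[6][5] = 3. One LCS (by backtracking along matches): CAT.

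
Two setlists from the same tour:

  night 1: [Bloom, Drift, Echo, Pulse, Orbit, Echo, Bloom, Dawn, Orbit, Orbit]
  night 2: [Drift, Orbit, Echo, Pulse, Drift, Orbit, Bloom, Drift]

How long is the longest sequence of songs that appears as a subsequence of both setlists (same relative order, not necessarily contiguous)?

Taking Drift [2,1]; then Echo [3,3]; then Pulse [4,4]; then Orbit [5,6]; then Bloom [7,7] gives a common subsequence of length 5, and the DP table's final entry dp[10][8] is also 5, so no common subsequence is longer.

5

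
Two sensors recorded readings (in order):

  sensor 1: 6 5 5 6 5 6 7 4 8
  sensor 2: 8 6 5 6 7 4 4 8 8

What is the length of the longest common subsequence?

Match 6 [4,2], then 5 [5,3], then 6 [6,4], then 7 [7,5], then 4 [8,7], then 8 [9,9] — 6 values in the same relative order in both. The LCS DP gives dp[9][9] = 6, so this is optimal.

6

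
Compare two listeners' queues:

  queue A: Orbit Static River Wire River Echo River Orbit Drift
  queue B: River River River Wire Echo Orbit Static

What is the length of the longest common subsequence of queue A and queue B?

One common subsequence of length 4: River [3,3] → Wire [4,4] → Echo [6,5] → Orbit [8,6]. Since dp[9][7] = 4, nothing longer is possible.

4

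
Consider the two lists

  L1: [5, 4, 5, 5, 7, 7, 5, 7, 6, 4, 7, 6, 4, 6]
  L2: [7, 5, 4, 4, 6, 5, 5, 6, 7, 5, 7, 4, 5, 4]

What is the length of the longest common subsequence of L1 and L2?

Match 5 at L1[1]=L2[2], 4 at L1[2]=L2[4], 5 at L1[3]=L2[6], 5 at L1[4]=L2[7], 7 at L1[6]=L2[9], 5 at L1[7]=L2[10], 7 at L1[8]=L2[11], 4 at L1[10]=L2[12], 4 at L1[13]=L2[14] — 9 values in the same relative order in both, and the DP table's final entry dp[14][14] is also 9, so no common subsequence is longer.

9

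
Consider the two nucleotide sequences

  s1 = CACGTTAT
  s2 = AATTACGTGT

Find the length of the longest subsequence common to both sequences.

5

Let dp[i][j] be the LCS length of the first i bases of s1 and the first j bases of s2. dp[i][j] = dp[i-1][j-1]+1 when the i-th and j-th bases match, else max(dp[i-1][j], dp[i][j-1]).
    ·  A  A  T  T  A  C  G  T  G  T
 ·  0  0  0  0  0  0  0  0  0  0  0
 C  0  0  0  0  0  0  1  1  1  1  1
 A  0  1  1  1  1  1  1  1  1  1  1
 C  0  1  1  1  1  1  2  2  2  2  2
 G  0  1  1  1  1  1  2  3  3  3  3
 T  0  1  1  2  2  2  2  3  4  4  4
 T  0  1  1  2  3  3  3  3  4  4  5
 A  0  1  2  2  3  4  4  4  4  4  5
 T  0  1  2  3  3  4  4  4  5  5  5
dp[8][10] = 5. One LCS (by backtracking along matches): ACGTT.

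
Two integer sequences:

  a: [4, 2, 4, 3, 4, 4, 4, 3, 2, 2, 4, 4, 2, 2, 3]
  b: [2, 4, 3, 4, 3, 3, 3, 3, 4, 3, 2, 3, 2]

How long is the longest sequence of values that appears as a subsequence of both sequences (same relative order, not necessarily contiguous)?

8

Pick 2 [2,1], 4 [3,2], 3 [4,3], 4 [5,4], 4 [7,9], 3 [8,10], 2 [9,11], 2 [14,13]; all 8 values appear in both, in order, and the DP table's final entry dp[15][13] is also 8, so no common subsequence is longer.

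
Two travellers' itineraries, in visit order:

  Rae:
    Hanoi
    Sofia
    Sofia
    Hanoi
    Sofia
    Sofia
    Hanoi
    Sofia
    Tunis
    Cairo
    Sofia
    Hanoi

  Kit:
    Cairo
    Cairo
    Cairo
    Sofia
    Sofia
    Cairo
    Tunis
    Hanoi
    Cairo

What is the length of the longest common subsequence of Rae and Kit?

4

Taking Sofia [2,4], then Sofia [3,5], then Hanoi [7,8], then Cairo [10,9] gives a common subsequence of length 4. Since dp[12][9] = 4, nothing longer is possible.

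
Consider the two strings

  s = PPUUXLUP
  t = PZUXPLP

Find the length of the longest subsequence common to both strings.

Let dp[i][j] be the LCS length of the first i characters of s and the first j characters of t. dp[i][j] = dp[i-1][j-1]+1 when the i-th and j-th characters match, else max(dp[i-1][j], dp[i][j-1]).
    ·  P  Z  U  X  P  L  P
 ·  0  0  0  0  0  0  0  0
 P  0  1  1  1  1  1  1  1
 P  0  1  1  1  1  2  2  2
 U  0  1  1  2  2  2  2  2
 U  0  1  1  2  2  2  2  2
 X  0  1  1  2  3  3  3  3
 L  0  1  1  2  3  3  4  4
 U  0  1  1  2  3  3  4  4
 P  0  1  1  2  3  4  4  5
dp[8][7] = 5. One LCS (by backtracking along matches): PUXLP.

5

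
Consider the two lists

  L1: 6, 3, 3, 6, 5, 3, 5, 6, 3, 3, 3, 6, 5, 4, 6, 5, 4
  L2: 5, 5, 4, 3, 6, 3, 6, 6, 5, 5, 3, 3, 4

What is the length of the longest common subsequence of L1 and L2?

Taking 6 (L1 #1, L2 #5) → 3 (L1 #2, L2 #6) → 6 (L1 #4, L2 #8) → 5 (L1 #5, L2 #9) → 5 (L1 #7, L2 #10) → 3 (L1 #10, L2 #11) → 3 (L1 #11, L2 #12) → 4 (L1 #17, L2 #13) gives a common subsequence of length 8. The LCS DP gives dp[17][13] = 8, so this is optimal.

8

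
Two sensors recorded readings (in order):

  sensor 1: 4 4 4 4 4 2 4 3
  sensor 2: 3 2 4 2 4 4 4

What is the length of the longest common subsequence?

4

Match 4 at sensor 1[1]=sensor 2[3]; then 4 at sensor 1[4]=sensor 2[5]; then 4 at sensor 1[5]=sensor 2[6]; then 4 at sensor 1[7]=sensor 2[7] — 4 values in the same relative order in both. The LCS DP gives dp[8][7] = 4, so this is optimal.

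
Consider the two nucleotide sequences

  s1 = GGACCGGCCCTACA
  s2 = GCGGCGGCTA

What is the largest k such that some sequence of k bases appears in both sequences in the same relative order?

Let dp[i][j] be the LCS length of the first i bases of s1 and the first j bases of s2. dp[i][j] = dp[i-1][j-1]+1 when the i-th and j-th bases match, else max(dp[i-1][j], dp[i][j-1]).
    ·  G  C  G  G  C  G  G  C  T  A
 ·  0  0  0  0  0  0  0  0  0  0  0
 G  0  1  1  1  1  1  1  1  1  1  1
 G  0  1  1  2  2  2  2  2  2  2  2
 A  0  1  1  2  2  2  2  2  2  2  3
 C  0  1  2  2  2  3  3  3  3  3  3
 C  0  1  2  2  2  3  3  3  4  4  4
 G  0  1  2  3  3  3  4  4  4  4  4
 G  0  1  2  3  4  4  4  5  5  5  5
 C  0  1  2  3  4  5  5  5  6  6  6
 C  0  1  2  3  4  5  5  5  6  6  6
 C  0  1  2  3  4  5  5  5  6  6  6
 T  0  1  2  3  4  5  5  5  6  7  7
 A  0  1  2  3  4  5  5  5  6  7  8
 C  0  1  2  3  4  5  5  5  6  7  8
 A  0  1  2  3  4  5  5  5  6  7  8
dp[14][10] = 8. One LCS (by backtracking along matches): GGCGGCTA.

8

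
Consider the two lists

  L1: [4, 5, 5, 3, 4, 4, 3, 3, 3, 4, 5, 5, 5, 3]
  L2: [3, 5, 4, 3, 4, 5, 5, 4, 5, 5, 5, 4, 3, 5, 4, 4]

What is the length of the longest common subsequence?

One common subsequence of length 8: 4 (L1 #1, L2 #5) → 5 (L1 #2, L2 #6) → 5 (L1 #3, L2 #7) → 4 (L1 #10, L2 #8) → 5 (L1 #11, L2 #9) → 5 (L1 #12, L2 #10) → 5 (L1 #13, L2 #11) → 3 (L1 #14, L2 #13). The LCS DP gives dp[14][16] = 8, so this is optimal.

8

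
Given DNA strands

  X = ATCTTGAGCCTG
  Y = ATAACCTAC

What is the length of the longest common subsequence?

6

Taking A at X[1]=Y[1], T at X[2]=Y[2], C at X[3]=Y[6], T at X[5]=Y[7], A at X[7]=Y[8], C at X[10]=Y[9] gives a common subsequence of length 6. dp[12][9] = 6 confirms this is the maximum.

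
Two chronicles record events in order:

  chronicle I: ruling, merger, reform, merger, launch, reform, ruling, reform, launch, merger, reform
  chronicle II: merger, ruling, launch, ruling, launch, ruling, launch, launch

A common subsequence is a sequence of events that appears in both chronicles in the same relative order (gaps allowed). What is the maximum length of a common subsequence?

Taking ruling [1,4] → launch [5,5] → ruling [7,6] → launch [9,8] gives a common subsequence of length 4, and the DP table's final entry dp[11][8] is also 4, so no common subsequence is longer.

4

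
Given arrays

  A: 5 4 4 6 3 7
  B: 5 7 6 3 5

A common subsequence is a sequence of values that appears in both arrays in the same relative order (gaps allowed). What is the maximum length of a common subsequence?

3

Pick 5 at A[1]=B[1], 6 at A[4]=B[3], 3 at A[5]=B[4]; all 3 values appear in both, in order. dp[6][5] = 3 confirms this is the maximum.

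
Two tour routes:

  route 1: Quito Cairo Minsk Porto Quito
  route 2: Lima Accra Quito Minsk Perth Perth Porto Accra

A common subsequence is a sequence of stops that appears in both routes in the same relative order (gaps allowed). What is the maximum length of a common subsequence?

3

Taking Quito [1,3] → Minsk [3,4] → Porto [4,7] gives a common subsequence of length 3. The LCS DP gives dp[5][8] = 3, so this is optimal.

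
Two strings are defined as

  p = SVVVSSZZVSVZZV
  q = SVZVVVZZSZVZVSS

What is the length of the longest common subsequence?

One common subsequence of length 10: S at p[1]=q[1], then V at p[2]=q[4], then V at p[3]=q[5], then V at p[4]=q[6], then Z at p[7]=q[7], then Z at p[8]=q[8], then S at p[10]=q[9], then V at p[11]=q[11], then Z at p[13]=q[12], then V at p[14]=q[13], and the DP table's final entry dp[14][15] is also 10, so no common subsequence is longer.

10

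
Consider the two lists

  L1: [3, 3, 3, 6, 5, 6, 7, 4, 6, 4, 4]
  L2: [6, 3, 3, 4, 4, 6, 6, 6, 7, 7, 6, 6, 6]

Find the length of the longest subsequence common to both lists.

6

Taking 3 at L1[1]=L2[2], then 3 at L1[2]=L2[3], then 6 at L1[4]=L2[7], then 6 at L1[6]=L2[8], then 7 at L1[7]=L2[10], then 6 at L1[9]=L2[13] gives a common subsequence of length 6, and the DP table's final entry dp[11][13] is also 6, so no common subsequence is longer.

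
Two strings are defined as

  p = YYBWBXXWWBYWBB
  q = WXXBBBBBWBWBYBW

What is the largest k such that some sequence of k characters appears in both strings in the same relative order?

8

Match W (p #4, q #1) → X (p #6, q #2) → X (p #7, q #3) → W (p #8, q #9) → W (p #9, q #11) → B (p #10, q #12) → Y (p #11, q #13) → W (p #12, q #15) — 8 characters in the same relative order in both. Since dp[14][15] = 8, nothing longer is possible.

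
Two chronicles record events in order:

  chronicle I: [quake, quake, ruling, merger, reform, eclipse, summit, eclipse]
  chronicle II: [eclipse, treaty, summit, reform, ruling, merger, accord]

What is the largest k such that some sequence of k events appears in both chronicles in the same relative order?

Pick ruling at chronicle I[3]=chronicle II[5] → merger at chronicle I[4]=chronicle II[6]; all 2 events appear in both, in order, and the DP table's final entry dp[8][7] is also 2, so no common subsequence is longer.

2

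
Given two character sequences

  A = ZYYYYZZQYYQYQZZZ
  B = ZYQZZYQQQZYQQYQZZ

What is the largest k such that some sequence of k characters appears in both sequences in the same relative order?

Taking Z at A[1]=B[1] → Y at A[2]=B[2] → Z at A[6]=B[4] → Z at A[7]=B[5] → Q at A[8]=B[9] → Y at A[9]=B[11] → Q at A[11]=B[13] → Y at A[12]=B[14] → Q at A[13]=B[15] → Z at A[15]=B[16] → Z at A[16]=B[17] gives a common subsequence of length 11. dp[16][17] = 11 confirms this is the maximum.

11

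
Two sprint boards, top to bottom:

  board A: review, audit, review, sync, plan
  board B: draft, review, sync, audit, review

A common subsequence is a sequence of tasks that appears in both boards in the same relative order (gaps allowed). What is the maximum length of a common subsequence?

Taking review (board A #1, board B #2) → audit (board A #2, board B #4) → review (board A #3, board B #5) gives a common subsequence of length 3. The LCS DP gives dp[5][5] = 3, so this is optimal.

3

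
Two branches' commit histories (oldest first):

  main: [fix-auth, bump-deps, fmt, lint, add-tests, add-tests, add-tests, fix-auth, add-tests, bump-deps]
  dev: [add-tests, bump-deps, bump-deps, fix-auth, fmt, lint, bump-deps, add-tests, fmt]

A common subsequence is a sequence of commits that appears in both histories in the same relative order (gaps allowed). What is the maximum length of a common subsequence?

Match fix-auth (main #1, dev #4), then fmt (main #3, dev #5), then lint (main #4, dev #6), then add-tests (main #5, dev #8) — 4 commits in the same relative order in both, and the DP table's final entry dp[10][9] is also 4, so no common subsequence is longer.

4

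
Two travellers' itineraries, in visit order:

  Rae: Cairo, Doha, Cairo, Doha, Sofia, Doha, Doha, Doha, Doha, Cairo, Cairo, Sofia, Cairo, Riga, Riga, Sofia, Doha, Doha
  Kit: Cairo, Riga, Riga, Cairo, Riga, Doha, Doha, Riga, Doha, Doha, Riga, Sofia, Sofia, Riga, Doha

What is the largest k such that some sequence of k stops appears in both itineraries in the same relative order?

9

Taking Cairo at Rae[1]=Kit[1]; then Cairo at Rae[3]=Kit[4]; then Doha at Rae[4]=Kit[6]; then Doha at Rae[6]=Kit[7]; then Doha at Rae[7]=Kit[9]; then Doha at Rae[8]=Kit[10]; then Sofia at Rae[12]=Kit[13]; then Riga at Rae[15]=Kit[14]; then Doha at Rae[18]=Kit[15] gives a common subsequence of length 9, and the DP table's final entry dp[18][15] is also 9, so no common subsequence is longer.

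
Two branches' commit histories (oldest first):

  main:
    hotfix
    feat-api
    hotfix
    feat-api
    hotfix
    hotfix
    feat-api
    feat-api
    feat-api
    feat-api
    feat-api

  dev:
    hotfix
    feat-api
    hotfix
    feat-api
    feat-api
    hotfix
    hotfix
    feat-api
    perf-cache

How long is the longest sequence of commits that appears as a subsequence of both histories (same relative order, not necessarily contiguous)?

7

Match hotfix (main #1, dev #1) → feat-api (main #2, dev #2) → hotfix (main #3, dev #3) → feat-api (main #4, dev #5) → hotfix (main #5, dev #6) → hotfix (main #6, dev #7) → feat-api (main #7, dev #8) — 7 commits in the same relative order in both, and the DP table's final entry dp[11][9] is also 7, so no common subsequence is longer.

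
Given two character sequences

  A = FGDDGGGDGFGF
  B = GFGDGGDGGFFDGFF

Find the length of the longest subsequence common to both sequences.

Match F (A #1, B #2), G (A #2, B #3), D (A #3, B #4), D (A #4, B #7), G (A #5, B #8), G (A #6, B #9), D (A #8, B #12), G (A #9, B #13), F (A #10, B #14), F (A #12, B #15) — 10 characters in the same relative order in both. The LCS DP gives dp[12][15] = 10, so this is optimal.

10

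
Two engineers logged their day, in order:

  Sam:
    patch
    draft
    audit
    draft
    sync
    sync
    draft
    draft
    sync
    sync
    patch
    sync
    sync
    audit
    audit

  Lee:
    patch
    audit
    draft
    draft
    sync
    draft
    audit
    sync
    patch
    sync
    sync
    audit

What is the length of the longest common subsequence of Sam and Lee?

10

Pick patch at Sam[1]=Lee[1], draft at Sam[2]=Lee[3], draft at Sam[4]=Lee[4], sync at Sam[6]=Lee[5], draft at Sam[7]=Lee[6], sync at Sam[10]=Lee[8], patch at Sam[11]=Lee[9], sync at Sam[12]=Lee[10], sync at Sam[13]=Lee[11], audit at Sam[15]=Lee[12]; all 10 tasks appear in both, in order, and the DP table's final entry dp[15][12] is also 10, so no common subsequence is longer.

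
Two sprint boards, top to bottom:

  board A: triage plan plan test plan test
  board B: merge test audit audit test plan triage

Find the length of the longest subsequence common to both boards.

2

Pick test [4,5], plan [5,6]; all 2 tasks appear in both, in order. The LCS DP gives dp[6][7] = 2, so this is optimal.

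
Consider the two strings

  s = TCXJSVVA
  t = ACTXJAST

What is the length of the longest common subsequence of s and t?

Pick T (s #1, t #3), then X (s #3, t #4), then J (s #4, t #5), then S (s #5, t #7); all 4 characters appear in both, in order. The LCS DP gives dp[8][8] = 4, so this is optimal.

4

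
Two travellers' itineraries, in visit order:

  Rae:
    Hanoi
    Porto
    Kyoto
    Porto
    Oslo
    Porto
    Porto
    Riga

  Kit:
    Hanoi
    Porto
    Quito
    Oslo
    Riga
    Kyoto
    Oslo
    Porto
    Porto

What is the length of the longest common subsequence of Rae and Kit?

6

Taking Hanoi at Rae[1]=Kit[1] → Porto at Rae[2]=Kit[2] → Kyoto at Rae[3]=Kit[6] → Oslo at Rae[5]=Kit[7] → Porto at Rae[6]=Kit[8] → Porto at Rae[7]=Kit[9] gives a common subsequence of length 6. Since dp[8][9] = 6, nothing longer is possible.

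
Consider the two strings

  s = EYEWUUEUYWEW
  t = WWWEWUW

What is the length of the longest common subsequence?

Let dp[i][j] be the LCS length of the first i characters of s and the first j characters of t. dp[i][j] = dp[i-1][j-1]+1 when the i-th and j-th characters match, else max(dp[i-1][j], dp[i][j-1]).
    ·  W  W  W  E  W  U  W
 ·  0  0  0  0  0  0  0  0
 E  0  0  0  0  1  1  1  1
 Y  0  0  0  0  1  1  1  1
 E  0  0  0  0  1  1  1  1
 W  0  1  1  1  1  2  2  2
 U  0  1  1  1  1  2  3  3
 U  0  1  1  1  1  2  3  3
 E  0  1  1  1  2  2  3  3
 U  0  1  1  1  2  2  3  3
 Y  0  1  1  1  2  2  3  3
 W  0  1  2  2  2  3  3  4
 E  0  1  2  2  3  3  3  4
 W  0  1  2  3  3  4  4  4
dp[12][7] = 4. One LCS (by backtracking along matches): EWUW.

4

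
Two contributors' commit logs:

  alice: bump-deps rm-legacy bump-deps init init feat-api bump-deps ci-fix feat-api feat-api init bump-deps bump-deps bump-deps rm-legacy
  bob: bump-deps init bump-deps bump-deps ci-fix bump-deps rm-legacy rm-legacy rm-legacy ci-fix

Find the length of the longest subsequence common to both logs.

Pick bump-deps at alice[1]=bob[1]; then bump-deps at alice[3]=bob[3]; then bump-deps at alice[7]=bob[4]; then ci-fix at alice[8]=bob[5]; then bump-deps at alice[12]=bob[6]; then rm-legacy at alice[15]=bob[9]; all 6 commits appear in both, in order. dp[15][10] = 6 confirms this is the maximum.

6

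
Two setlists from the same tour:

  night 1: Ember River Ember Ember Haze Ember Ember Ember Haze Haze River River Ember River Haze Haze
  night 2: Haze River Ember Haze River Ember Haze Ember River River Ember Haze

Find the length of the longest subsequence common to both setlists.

9

Pick Ember (night 1 #1, night 2 #3), then River (night 1 #2, night 2 #5), then Ember (night 1 #4, night 2 #6), then Haze (night 1 #5, night 2 #7), then Ember (night 1 #8, night 2 #8), then River (night 1 #11, night 2 #9), then River (night 1 #12, night 2 #10), then Ember (night 1 #13, night 2 #11), then Haze (night 1 #16, night 2 #12); all 9 songs appear in both, in order. dp[16][12] = 9 confirms this is the maximum.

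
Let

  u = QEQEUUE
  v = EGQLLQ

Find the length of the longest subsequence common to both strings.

One common subsequence of length 2: Q [1,3] → Q [3,6]. The LCS DP gives dp[7][6] = 2, so this is optimal.

2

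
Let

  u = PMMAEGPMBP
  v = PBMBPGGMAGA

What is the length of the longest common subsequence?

Taking P [1,1] → M [2,3] → M [3,8] → A [4,9] → G [6,10] gives a common subsequence of length 5. The LCS DP gives dp[10][11] = 5, so this is optimal.

5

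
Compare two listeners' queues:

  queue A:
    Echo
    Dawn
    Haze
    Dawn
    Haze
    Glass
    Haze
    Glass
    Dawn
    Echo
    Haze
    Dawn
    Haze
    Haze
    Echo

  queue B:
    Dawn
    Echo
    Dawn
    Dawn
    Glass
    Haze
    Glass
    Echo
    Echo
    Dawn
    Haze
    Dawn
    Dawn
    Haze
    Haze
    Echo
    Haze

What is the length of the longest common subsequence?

12

Match Echo [1,2], then Dawn [2,3], then Dawn [4,4], then Glass [6,5], then Haze [7,6], then Glass [8,7], then Dawn [9,10], then Haze [11,11], then Dawn [12,13], then Haze [13,14], then Haze [14,15], then Echo [15,16] — 12 songs in the same relative order in both. dp[15][17] = 12 confirms this is the maximum.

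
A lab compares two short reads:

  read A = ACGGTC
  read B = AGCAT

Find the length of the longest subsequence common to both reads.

Taking A (read A #1, read B #1); then C (read A #2, read B #3); then T (read A #5, read B #5) gives a common subsequence of length 3. Since dp[6][5] = 3, nothing longer is possible.

3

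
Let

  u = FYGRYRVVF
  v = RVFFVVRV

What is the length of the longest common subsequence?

One common subsequence of length 3: F at u[1]=v[4], then R at u[6]=v[7], then V at u[8]=v[8]. Since dp[9][8] = 3, nothing longer is possible.

3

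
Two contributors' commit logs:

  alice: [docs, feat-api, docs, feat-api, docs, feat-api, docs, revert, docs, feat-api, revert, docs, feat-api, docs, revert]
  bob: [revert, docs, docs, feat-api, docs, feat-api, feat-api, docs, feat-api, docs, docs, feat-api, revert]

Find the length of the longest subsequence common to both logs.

10

One common subsequence of length 10: docs [1,3]; then feat-api [2,4]; then docs [3,5]; then feat-api [4,7]; then docs [5,8]; then feat-api [6,9]; then docs [9,10]; then docs [12,11]; then feat-api [13,12]; then revert [15,13]. dp[15][13] = 10 confirms this is the maximum.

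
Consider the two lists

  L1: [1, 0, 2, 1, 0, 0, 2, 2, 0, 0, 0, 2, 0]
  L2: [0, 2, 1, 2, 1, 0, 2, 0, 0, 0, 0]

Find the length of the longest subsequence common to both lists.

9

Match 1 [1,3]; then 2 [3,4]; then 1 [4,5]; then 0 [6,6]; then 2 [8,7]; then 0 [9,8]; then 0 [10,9]; then 0 [11,10]; then 0 [13,11] — 9 values in the same relative order in both. The LCS DP gives dp[13][11] = 9, so this is optimal.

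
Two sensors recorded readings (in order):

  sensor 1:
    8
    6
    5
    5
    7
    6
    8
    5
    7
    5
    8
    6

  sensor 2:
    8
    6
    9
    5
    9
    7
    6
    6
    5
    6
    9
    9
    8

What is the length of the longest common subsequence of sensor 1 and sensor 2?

7

One common subsequence of length 7: 8 at sensor 1[1]=sensor 2[1], then 6 at sensor 1[2]=sensor 2[2], then 5 at sensor 1[3]=sensor 2[4], then 7 at sensor 1[5]=sensor 2[6], then 6 at sensor 1[6]=sensor 2[8], then 5 at sensor 1[8]=sensor 2[9], then 8 at sensor 1[11]=sensor 2[13]. dp[12][13] = 7 confirms this is the maximum.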